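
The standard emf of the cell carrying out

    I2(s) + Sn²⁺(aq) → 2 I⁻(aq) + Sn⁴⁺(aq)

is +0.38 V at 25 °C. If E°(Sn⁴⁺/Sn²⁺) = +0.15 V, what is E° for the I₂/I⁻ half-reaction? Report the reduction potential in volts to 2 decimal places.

In the reaction as written the I₂/I⁻ couple is reduced (cathode) and Sn⁴⁺/Sn²⁺ is oxidized (anode), so E°cell = E°(I₂/I⁻) − E°(Sn⁴⁺/Sn²⁺).
E°(I₂/I⁻) = E°cell + E°(anode) = +0.38 + (+0.15) = +0.53 V.

+0.53 V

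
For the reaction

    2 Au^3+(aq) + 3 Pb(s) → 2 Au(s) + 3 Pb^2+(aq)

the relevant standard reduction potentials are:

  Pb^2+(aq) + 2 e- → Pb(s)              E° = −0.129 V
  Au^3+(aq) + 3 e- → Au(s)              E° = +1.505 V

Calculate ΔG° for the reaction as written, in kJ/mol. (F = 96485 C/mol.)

In the reaction as written Au^3+(aq) is reduced, so the Au³⁺/Au couple is the cathode and Pb²⁺/Pb is the anode.
E°cell = +1.505 − (−0.129) = +1.634 V; balancing electrons gives n = 6.
ΔG° = −nFE°cell = −(6)(96485)(+1.634) J/mol = −946 kJ/mol.

−946 kJ/mol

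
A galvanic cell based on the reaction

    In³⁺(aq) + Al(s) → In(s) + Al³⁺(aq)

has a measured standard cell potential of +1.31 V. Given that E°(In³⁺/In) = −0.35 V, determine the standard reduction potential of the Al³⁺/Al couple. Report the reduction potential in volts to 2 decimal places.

In the reaction as written the In³⁺/In couple is reduced (cathode) and Al³⁺/Al is oxidized (anode), so E°cell = E°(In³⁺/In) − E°(Al³⁺/Al).
E°(Al³⁺/Al) = E°(cathode) − E°cell = −0.35 − (+1.31) = −1.66 V.

−1.66 V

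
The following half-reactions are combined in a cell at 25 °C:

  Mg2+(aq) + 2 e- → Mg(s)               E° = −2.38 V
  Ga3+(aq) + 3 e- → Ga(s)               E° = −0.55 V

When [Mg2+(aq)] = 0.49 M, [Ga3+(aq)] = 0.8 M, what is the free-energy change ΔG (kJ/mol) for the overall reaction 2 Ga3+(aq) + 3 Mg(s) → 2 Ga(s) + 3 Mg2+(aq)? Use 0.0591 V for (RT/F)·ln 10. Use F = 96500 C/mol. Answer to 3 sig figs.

With Ga³⁺/Ga reduced at the cathode, E°cell = −0.55 − (−2.38) = +1.83 V and n = 6.
The reaction quotient is [Mg2+(aq)]^3 / [Ga3+(aq)]^2 = 0.184; by Nernst, E = +1.83 − (0.0591/6)(−0.736) = +1.8372 V.
Then ΔG = −nFE = −6 × 96500 × +1.8372 J/mol = −1060 kJ/mol.

−1060 kJ/mol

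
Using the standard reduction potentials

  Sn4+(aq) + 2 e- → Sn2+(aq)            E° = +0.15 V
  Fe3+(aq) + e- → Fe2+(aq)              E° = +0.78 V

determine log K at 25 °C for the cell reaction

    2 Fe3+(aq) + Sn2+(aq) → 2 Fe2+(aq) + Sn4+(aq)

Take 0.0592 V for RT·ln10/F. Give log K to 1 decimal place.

log K = 21.3

The Fe³⁺/Fe²⁺ couple is reduced (cathode); E°cell = +0.78 − (+0.15) = +0.63 V with n = 2.
At equilibrium E = 0, so log K = nE°cell / 0.0592 = (2)(+0.63) / 0.0592 = 21.3.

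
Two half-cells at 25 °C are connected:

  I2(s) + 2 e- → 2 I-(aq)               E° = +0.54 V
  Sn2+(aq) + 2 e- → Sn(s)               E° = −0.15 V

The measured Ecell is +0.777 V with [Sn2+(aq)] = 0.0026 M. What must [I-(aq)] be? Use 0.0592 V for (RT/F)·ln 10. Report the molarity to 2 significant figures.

0.67 M

With I₂/I⁻ at the cathode and Sn²⁺/Sn at the anode, E°cell = +0.54 − (−0.15) = +0.69 V (n = 2).
Since E = E° − (0.0592/n)·log Q, log Q = n(E° − E)/0.0592 = −2.939.
Balancing electrons gives I2(s) + Sn(s) → 2 I-(aq) + Sn2+(aq); thus Q = [I-(aq)]^2·[Sn2+(aq)].
Isolating [I-(aq)] in Q = 10^{−2.939} yields log [I-(aq)] = −0.177, i.e. 0.67 M.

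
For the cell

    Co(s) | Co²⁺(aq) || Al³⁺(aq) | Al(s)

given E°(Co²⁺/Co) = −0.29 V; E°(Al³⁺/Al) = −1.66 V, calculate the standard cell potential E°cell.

By convention the left-hand electrode in cell notation is the anode (oxidation) and the right-hand electrode is the cathode (reduction).
E°cell = E°(right) − E°(left) = −1.66 − (−0.29) = −1.37 V.
The negative sign shows that, as written, the cell would require an external voltage to drive the reaction.

−1.37 V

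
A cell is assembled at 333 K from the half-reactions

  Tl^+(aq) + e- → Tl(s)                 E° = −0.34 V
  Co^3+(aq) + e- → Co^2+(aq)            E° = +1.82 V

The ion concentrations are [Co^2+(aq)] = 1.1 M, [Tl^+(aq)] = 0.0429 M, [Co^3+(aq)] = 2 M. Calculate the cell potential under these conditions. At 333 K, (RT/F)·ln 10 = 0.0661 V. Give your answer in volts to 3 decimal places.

Co³⁺/Co²⁺ is reduced (cathode, E° = +1.82 V) and Tl⁺/Tl is oxidized (anode).
E°cell = E°cat − E°an = +1.82 − (−0.34) = +2.16 V; n = 1.
The balanced reaction is Co^3+(aq) + Tl(s) → Co^2+(aq) + Tl^+(aq), so Q = ([Co^2+(aq)]·[Tl^+(aq)]) / [Co^3+(aq)] = 0.0236 and log Q = −1.627.
Applying E = E° − (RT ln10/nF)·log Q gives +2.16 − (0.0661/1)(−1.627) = +2.268 V.

+2.268 V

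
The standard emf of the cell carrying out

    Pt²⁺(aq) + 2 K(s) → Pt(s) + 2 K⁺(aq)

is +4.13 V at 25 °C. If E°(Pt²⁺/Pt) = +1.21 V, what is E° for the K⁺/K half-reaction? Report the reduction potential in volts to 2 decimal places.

−2.92 V

In the reaction as written the Pt²⁺/Pt couple is reduced (cathode) and K⁺/K is oxidized (anode), so E°cell = E°(Pt²⁺/Pt) − E°(K⁺/K).
E°(K⁺/K) = E°(cathode) − E°cell = +1.21 − (+4.13) = −2.92 V.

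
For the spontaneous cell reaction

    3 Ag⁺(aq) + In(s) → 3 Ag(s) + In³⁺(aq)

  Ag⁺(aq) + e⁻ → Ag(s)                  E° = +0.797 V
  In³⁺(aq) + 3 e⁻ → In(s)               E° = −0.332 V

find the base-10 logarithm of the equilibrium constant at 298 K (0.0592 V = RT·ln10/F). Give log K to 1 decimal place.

The Ag⁺/Ag couple is reduced (cathode); E°cell = +0.797 − (−0.332) = +1.129 V with n = 3.
At equilibrium E = 0, so log K = nE°cell / 0.0592 = (3)(+1.129) / 0.0592 = 57.2.

log K = 57.2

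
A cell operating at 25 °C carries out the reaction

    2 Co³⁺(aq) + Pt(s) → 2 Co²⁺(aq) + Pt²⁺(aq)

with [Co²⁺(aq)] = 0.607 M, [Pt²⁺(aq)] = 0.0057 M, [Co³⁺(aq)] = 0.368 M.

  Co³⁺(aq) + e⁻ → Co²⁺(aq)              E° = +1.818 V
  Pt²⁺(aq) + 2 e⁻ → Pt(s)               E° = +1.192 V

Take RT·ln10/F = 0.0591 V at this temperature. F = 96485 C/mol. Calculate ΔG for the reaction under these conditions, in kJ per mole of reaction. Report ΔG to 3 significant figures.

−131 kJ/mol

With Co³⁺/Co²⁺ reduced at the cathode, E°cell = +1.818 − (+1.192) = +0.626 V and n = 2.
Q = ([Co²⁺(aq)]^2·[Pt²⁺(aq)]) / [Co³⁺(aq)]^2 = 0.0155, so log Q = −1.809 and E = +0.626 − (0.0591/2)(−1.809) = +0.6795 V.
ΔG = −nFE = −(2)(96485)(+0.6795) J/mol = −131 kJ/mol.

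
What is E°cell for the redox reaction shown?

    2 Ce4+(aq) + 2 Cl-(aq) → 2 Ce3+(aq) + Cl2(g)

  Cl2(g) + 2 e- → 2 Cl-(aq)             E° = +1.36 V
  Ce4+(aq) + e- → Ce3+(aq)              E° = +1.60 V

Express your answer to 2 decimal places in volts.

+0.24 V

Ce4+(aq) gains electrons, so the Ce⁴⁺/Ce³⁺ couple is the cathode; the Cl₂/Cl⁻ couple is the anode.
E°cell = E°(cathode) − E°(anode) = +1.60 − (+1.36) = +0.24 V.
The positive value indicates the reaction is spontaneous as written.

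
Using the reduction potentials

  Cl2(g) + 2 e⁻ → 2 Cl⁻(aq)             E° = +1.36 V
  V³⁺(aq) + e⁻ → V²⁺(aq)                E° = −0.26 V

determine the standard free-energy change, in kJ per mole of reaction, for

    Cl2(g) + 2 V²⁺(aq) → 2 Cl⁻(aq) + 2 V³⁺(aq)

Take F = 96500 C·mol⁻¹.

−313 kJ/mol

In the reaction as written Cl2(g) is reduced, so the Cl₂/Cl⁻ couple is the cathode and V³⁺/V²⁺ is the anode.
E°cell = +1.36 − (−0.26) = +1.62 V; balancing electrons gives n = 2.
ΔG° = −nFE°cell = −(2)(96500)(+1.62) J/mol = −313 kJ/mol.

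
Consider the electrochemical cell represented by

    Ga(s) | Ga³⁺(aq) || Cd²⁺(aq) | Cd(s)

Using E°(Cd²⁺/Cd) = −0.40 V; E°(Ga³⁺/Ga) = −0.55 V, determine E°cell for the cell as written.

By convention the left-hand electrode in cell notation is the anode (oxidation) and the right-hand electrode is the cathode (reduction).
E°cell = E°(right) − E°(left) = −0.40 − (−0.55) = +0.15 V.

+0.15 V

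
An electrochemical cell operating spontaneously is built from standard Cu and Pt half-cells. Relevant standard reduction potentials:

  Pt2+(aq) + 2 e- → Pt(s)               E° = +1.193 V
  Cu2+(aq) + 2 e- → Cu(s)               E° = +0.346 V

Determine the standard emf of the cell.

The Pt²⁺/Pt couple has the higher E°, so Pt ion is reduced (cathode) and Cu is oxidized (anode).
E°cell = E°(cathode) − E°(anode) = +1.193 − (+0.346) = +0.847 V.

+0.847 V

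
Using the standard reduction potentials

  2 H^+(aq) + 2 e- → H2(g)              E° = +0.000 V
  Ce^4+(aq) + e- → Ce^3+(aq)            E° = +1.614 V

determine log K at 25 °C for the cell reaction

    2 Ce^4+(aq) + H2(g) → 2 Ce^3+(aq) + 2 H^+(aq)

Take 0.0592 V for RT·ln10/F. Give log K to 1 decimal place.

log K = 54.5

The Ce⁴⁺/Ce³⁺ couple is reduced (cathode); E°cell = +1.614 − (+0.000) = +1.614 V with n = 2.
At equilibrium E = 0, so log K = nE°cell / 0.0592 = (2)(+1.614) / 0.0592 = 54.5.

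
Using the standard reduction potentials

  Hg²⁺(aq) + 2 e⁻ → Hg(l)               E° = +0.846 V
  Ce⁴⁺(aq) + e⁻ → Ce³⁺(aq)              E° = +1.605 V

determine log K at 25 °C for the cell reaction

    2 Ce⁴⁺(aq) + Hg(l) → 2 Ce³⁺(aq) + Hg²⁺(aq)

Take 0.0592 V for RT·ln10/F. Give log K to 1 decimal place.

The Ce⁴⁺/Ce³⁺ couple is reduced (cathode); E°cell = +1.605 − (+0.846) = +0.759 V with n = 2.
At equilibrium E = 0, so log K = nE°cell / 0.0592 = (2)(+0.759) / 0.0592 = 25.6.

log K = 25.6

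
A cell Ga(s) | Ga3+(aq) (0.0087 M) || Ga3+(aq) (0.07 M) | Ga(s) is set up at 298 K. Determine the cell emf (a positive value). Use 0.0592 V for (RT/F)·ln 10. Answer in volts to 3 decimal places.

For a concentration cell E°cell = 0, since both electrodes use the same couple.
The compartment with the higher Ga3+(aq) concentration (0.07 M) acts as the cathode; ions are reduced there and produced at the dilute (0.0087 M) anode.
With n = 3, Ecell = −(0.0592/3)·log([dilute]/[conc]) = −(0.0592/3)·log(0.0087/0.07) = +0.018 V.

0.018 V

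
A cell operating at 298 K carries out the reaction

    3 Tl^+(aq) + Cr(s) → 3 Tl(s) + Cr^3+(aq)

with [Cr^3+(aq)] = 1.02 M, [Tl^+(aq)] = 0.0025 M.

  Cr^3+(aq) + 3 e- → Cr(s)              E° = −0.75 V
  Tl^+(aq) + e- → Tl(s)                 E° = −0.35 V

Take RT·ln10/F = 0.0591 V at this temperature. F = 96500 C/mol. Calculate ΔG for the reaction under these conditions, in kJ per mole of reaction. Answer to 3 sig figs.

−71.2 kJ/mol

The standard cell potential is −0.35 − (−0.75) = +0.40 V, with n = 3 electrons in the balanced equation.
The reaction quotient is [Cr^3+(aq)] / [Tl^+(aq)]^3 = 6.53×10^7; by Nernst, E = +0.40 − (0.0591/3)(7.815) = +0.2460 V.
Then ΔG = −nFE = −3 × 96500 × +0.2460 J/mol = −71.2 kJ/mol.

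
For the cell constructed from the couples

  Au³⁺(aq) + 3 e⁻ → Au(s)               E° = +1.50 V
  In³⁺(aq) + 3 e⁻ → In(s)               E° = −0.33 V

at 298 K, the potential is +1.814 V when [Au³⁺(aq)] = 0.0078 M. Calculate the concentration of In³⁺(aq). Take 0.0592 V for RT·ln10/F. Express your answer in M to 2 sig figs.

0.050 M

With Au³⁺/Au at the cathode and In³⁺/In at the anode, E°cell = +1.50 − (−0.33) = +1.83 V (n = 3).
From the Nernst equation, log Q = n(E° − E)/0.0592 = 3·(+1.83 − (+1.814))/0.0592 = 0.811.
Balancing electrons gives Au³⁺(aq) + In(s) → Au(s) + In³⁺(aq); thus Q = [In³⁺(aq)] / [Au³⁺(aq)].
Solving for the unknown gives log [In³⁺(aq)] = −1.297, so [In³⁺(aq)] ≈ 0.050 M.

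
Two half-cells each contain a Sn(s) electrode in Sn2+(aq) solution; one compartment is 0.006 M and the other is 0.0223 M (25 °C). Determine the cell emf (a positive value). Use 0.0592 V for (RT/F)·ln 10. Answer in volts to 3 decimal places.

For a concentration cell E°cell = 0, since both electrodes use the same couple.
The compartment with the higher Sn2+(aq) concentration (0.0223 M) acts as the cathode; ions are reduced there and produced at the dilute (0.006 M) anode.
With n = 2, Ecell = −(0.0592/2)·log([dilute]/[conc]) = −(0.0592/2)·log(0.006/0.0223) = +0.017 V.

0.017 V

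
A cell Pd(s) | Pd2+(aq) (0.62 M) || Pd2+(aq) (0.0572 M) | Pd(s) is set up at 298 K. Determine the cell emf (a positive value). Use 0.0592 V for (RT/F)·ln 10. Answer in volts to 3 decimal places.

For a concentration cell E°cell = 0, since both electrodes use the same couple.
The compartment with the higher Pd2+(aq) concentration (0.62 M) acts as the cathode; ions are reduced there and produced at the dilute (0.0572 M) anode.
With n = 2, Ecell = −(0.0592/2)·log([dilute]/[conc]) = −(0.0592/2)·log(0.0572/0.62) = +0.031 V.

0.031 V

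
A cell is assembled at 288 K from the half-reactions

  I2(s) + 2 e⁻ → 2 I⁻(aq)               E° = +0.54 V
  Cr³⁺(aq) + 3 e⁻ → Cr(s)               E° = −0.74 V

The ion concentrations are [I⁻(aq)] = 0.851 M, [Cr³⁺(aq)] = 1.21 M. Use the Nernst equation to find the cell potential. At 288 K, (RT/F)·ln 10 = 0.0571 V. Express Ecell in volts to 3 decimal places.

I₂/I⁻ is reduced (cathode, E° = +0.54 V) and Cr³⁺/Cr is oxidized (anode).
E°cell = +0.54 − (−0.74) = +1.28 V, with n = 6 electrons transferred.
For the overall reaction 3 I2(s) + 2 Cr(s) → 6 I⁻(aq) + 2 Cr³⁺(aq), Q = [I⁻(aq)]^6·[Cr³⁺(aq)]^2 = 0.556, giving log Q = −0.255.
Applying E = E° − (RT ln10/nF)·log Q gives +1.28 − (0.0571/6)(−0.255) = +1.282 V.

+1.282 V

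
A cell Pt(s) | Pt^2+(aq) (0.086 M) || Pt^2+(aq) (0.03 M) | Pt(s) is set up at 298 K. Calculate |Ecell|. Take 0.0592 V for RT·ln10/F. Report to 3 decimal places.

0.014 V

For a concentration cell E°cell = 0, since both electrodes use the same couple.
The compartment with the higher Pt^2+(aq) concentration (0.086 M) acts as the cathode; ions are reduced there and produced at the dilute (0.03 M) anode.
With n = 2, Ecell = −(0.0592/2)·log([dilute]/[conc]) = −(0.0592/2)·log(0.03/0.086) = +0.014 V.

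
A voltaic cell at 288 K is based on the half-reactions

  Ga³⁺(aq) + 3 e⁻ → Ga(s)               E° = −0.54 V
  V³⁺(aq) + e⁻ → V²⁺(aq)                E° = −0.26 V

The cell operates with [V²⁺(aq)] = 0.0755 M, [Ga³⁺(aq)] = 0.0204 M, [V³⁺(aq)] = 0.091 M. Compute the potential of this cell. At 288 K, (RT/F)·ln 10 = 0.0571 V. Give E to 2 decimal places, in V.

+0.32 V

V³⁺/V²⁺ is reduced (cathode, E° = −0.26 V) and Ga³⁺/Ga is oxidized (anode).
The standard potential is −0.26 − (−0.54) = +0.28 V and the balanced reaction transfers n = 3 electrons.
Balancing gives 3 V³⁺(aq) + Ga(s) → 3 V²⁺(aq) + Ga³⁺(aq); hence Q = ([V²⁺(aq)]^3·[Ga³⁺(aq)]) / [V³⁺(aq)]^3 = 0.0117 (log Q = −1.934).
By the Nernst equation, E = +0.28 − (0.0571/3)·(−1.934) = +0.32 V.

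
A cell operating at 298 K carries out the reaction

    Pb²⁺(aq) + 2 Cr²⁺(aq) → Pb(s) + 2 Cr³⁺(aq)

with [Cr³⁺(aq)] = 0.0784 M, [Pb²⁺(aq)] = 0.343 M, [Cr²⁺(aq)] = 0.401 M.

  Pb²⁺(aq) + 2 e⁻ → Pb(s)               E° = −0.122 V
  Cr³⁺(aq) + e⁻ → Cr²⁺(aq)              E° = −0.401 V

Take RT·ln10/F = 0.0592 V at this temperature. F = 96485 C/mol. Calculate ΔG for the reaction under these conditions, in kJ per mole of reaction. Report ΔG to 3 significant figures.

With Pb²⁺/Pb reduced at the cathode, E°cell = −0.122 − (−0.401) = +0.279 V and n = 2.
Q = [Cr³⁺(aq)]^2 / ([Pb²⁺(aq)]·[Cr²⁺(aq)]^2) = 0.111, so log Q = −0.953 and E = +0.279 − (0.0592/2)(−0.953) = +0.3072 V.
Finally ΔG = −nFE = −(2)(96485 C/mol)(+0.3072 V) = −59.3 kJ/mol.

−59.3 kJ/mol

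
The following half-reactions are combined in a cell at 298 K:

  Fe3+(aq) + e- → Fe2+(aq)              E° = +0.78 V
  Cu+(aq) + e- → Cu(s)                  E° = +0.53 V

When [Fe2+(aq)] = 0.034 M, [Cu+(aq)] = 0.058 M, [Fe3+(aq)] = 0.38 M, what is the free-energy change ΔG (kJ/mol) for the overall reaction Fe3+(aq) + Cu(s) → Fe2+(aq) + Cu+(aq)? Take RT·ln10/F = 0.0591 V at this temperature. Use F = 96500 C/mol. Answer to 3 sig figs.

With Fe³⁺/Fe²⁺ reduced at the cathode, E°cell = +0.78 − (+0.53) = +0.25 V and n = 1.
Here Q = ([Fe2+(aq)]·[Cu+(aq)]) / [Fe3+(aq)] = 0.00519 (log Q = −2.285), giving E = +0.25 − (0.0591/1)·(−2.285) = +0.3850 V.
Finally ΔG = −nFE = −(1)(96500 C/mol)(+0.3850 V) = −37.2 kJ/mol.

−37.2 kJ/mol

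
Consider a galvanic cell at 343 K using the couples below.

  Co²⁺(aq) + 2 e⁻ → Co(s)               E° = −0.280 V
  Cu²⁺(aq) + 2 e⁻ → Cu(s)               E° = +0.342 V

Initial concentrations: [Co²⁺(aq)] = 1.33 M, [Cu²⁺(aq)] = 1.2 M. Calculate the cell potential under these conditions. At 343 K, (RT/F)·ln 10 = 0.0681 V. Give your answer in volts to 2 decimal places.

The Cu²⁺/Cu couple has the more positive E°, so it is the cathode; Co²⁺/Co is the anode.
The standard potential is +0.342 − (−0.280) = +0.622 V and the balanced reaction transfers n = 2 electrons.
Balancing gives Cu²⁺(aq) + Co(s) → Cu(s) + Co²⁺(aq); hence Q = [Co²⁺(aq)] / [Cu²⁺(aq)] = 1.11 (log Q = 0.045).
Applying E = E° − (RT ln10/nF)·log Q gives +0.622 − (0.0681/2)(0.045) = +0.62 V.

+0.62 V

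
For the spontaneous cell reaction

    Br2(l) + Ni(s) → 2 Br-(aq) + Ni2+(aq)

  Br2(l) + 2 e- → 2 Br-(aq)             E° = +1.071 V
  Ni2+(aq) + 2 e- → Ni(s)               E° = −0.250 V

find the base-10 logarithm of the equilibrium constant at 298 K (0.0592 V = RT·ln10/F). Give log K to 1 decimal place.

log K = 44.6

The Br₂/Br⁻ couple is reduced (cathode); E°cell = +1.071 − (−0.250) = +1.321 V with n = 2.
At equilibrium E = 0, so log K = nE°cell / 0.0592 = (2)(+1.321) / 0.0592 = 44.6.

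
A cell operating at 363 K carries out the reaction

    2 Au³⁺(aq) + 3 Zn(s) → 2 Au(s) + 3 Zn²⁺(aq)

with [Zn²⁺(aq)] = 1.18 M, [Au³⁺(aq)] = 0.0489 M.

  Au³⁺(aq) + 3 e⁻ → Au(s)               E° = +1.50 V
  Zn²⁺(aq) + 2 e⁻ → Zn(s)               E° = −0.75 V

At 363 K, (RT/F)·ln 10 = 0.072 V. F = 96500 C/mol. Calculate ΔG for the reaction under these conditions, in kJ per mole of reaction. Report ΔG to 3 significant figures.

−1280 kJ/mol

E°cell = +1.50 − (−0.75) = +2.25 V; the balanced reaction transfers n = 6 electrons.
Here Q = [Zn²⁺(aq)]^3 / [Au³⁺(aq)]^2 = 687 (log Q = 2.837), giving E = +2.25 − (0.072/6)·(2.837) = +2.2160 V.
Then ΔG = −nFE = −6 × 96500 × +2.2160 J/mol = −1280 kJ/mol.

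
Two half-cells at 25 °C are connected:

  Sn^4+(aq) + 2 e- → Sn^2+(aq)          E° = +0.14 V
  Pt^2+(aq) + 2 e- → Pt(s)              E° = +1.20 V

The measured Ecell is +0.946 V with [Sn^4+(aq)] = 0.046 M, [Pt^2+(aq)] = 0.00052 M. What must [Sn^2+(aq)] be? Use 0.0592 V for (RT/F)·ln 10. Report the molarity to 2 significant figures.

0.012 M

Pt²⁺/Pt is the cathode (higher E°); E°cell = +1.20 − (+0.14) = +1.06 V with n = 2.
Rearranging E = E° − (0.0592/n)·log Q gives log Q = 2(+1.06 − (+0.946))/0.0592 = 3.851.
Balancing electrons gives Pt^2+(aq) + Sn^2+(aq) → Pt(s) + Sn^4+(aq); thus Q = [Sn^4+(aq)] / ([Pt^2+(aq)]·[Sn^2+(aq)]).
Solving for the unknown gives log [Sn^2+(aq)] = −1.904, so [Sn^2+(aq)] ≈ 0.012 M.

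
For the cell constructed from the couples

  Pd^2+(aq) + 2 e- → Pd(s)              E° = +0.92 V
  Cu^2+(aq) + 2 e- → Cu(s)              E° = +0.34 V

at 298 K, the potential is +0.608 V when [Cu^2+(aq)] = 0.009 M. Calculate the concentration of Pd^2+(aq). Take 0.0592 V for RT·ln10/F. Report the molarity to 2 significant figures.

0.079 M

The Pd²⁺/Pd couple has the larger reduction potential, so it is the cathode: E°cell = +0.92 − (+0.34) = +0.58 V and n = 2.
Since E = E° − (0.0592/n)·log Q, log Q = n(E° − E)/0.0592 = −0.946.
For Pd^2+(aq) + Cu(s) → Pd(s) + Cu^2+(aq), the reaction quotient is Q = [Cu^2+(aq)] / [Pd^2+(aq)].
Substituting the known concentrations and solving, log [Pd^2+(aq)] = −1.100 and [Pd^2+(aq)] = 0.079 M.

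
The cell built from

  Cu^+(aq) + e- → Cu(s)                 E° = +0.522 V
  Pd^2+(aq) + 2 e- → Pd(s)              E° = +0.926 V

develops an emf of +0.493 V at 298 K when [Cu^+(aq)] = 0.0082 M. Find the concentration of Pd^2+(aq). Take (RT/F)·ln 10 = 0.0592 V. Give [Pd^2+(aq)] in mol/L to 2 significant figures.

Pd²⁺/Pd is the cathode (higher E°); E°cell = +0.926 − (+0.522) = +0.404 V with n = 2.
Rearranging E = E° − (0.0592/n)·log Q gives log Q = 2(+0.404 − (+0.493))/0.0592 = −3.007.
The balanced reaction is Pd^2+(aq) + 2 Cu(s) → Pd(s) + 2 Cu^+(aq), so Q = [Cu^+(aq)]^2 / [Pd^2+(aq)].
Isolating [Pd^2+(aq)] in Q = 10^{−3.007} yields log [Pd^2+(aq)] = −1.165, i.e. 0.068 M.

0.068 M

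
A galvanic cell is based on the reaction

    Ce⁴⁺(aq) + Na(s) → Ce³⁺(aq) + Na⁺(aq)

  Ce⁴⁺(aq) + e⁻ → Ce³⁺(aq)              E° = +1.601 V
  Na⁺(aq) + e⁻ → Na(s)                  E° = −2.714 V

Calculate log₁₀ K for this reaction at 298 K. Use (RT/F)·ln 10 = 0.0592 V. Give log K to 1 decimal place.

The Ce⁴⁺/Ce³⁺ couple is reduced (cathode); E°cell = +1.601 − (−2.714) = +4.315 V with n = 1.
At equilibrium E = 0, so log K = nE°cell / 0.0592 = (1)(+4.315) / 0.0592 = 72.9.

log K = 72.9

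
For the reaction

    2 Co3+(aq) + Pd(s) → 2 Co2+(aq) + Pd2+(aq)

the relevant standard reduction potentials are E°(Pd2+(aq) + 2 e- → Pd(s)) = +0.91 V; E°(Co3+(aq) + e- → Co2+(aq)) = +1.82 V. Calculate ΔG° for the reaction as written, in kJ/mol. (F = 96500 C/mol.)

−176 kJ/mol

In the reaction as written Co3+(aq) is reduced, so the Co³⁺/Co²⁺ couple is the cathode and Pd²⁺/Pd is the anode.
E°cell = +1.82 − (+0.91) = +0.91 V; balancing electrons gives n = 2.
ΔG° = −nFE°cell = −(2)(96500)(+0.91) J/mol = −176 kJ/mol.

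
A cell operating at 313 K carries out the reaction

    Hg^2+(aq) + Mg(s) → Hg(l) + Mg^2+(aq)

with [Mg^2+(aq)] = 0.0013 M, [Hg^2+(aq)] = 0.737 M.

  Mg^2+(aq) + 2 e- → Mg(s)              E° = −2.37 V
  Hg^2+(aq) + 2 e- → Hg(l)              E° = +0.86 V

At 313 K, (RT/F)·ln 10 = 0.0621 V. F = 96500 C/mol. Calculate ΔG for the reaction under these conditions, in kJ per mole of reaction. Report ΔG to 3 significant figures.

−640 kJ/mol

The standard cell potential is +0.86 − (−2.37) = +3.23 V, with n = 2 electrons in the balanced equation.
Q = [Mg^2+(aq)] / [Hg^2+(aq)] = 0.00176, so log Q = −2.754 and E = +3.23 − (0.0621/2)(−2.754) = +3.3155 V.
Finally ΔG = −nFE = −(2)(96500 C/mol)(+3.3155 V) = −640 kJ/mol.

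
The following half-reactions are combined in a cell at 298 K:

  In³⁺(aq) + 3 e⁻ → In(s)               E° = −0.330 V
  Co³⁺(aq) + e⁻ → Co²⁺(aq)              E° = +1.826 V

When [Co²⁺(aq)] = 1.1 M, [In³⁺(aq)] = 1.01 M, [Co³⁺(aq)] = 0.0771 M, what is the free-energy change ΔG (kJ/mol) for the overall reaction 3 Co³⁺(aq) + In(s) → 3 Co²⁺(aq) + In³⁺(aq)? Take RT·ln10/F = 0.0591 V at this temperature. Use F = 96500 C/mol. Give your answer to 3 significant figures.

−604 kJ/mol

E°cell = +1.826 − (−0.330) = +2.156 V; the balanced reaction transfers n = 3 electrons.
Here Q = ([Co²⁺(aq)]^3·[In³⁺(aq)]) / [Co³⁺(aq)]^3 = 2.93×10^3 (log Q = 3.467), giving E = +2.156 − (0.0591/3)·(3.467) = +2.0877 V.
ΔG = −nFE = −(3)(96500)(+2.0877) J/mol = −604 kJ/mol.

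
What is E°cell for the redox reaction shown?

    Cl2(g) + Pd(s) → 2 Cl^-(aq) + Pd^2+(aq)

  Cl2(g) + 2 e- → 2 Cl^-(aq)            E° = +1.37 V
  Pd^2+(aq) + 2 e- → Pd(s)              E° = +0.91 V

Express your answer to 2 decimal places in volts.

In the reaction as written, Cl2(g) is reduced (cathode) and Pd^2+(aq) is produced by oxidation at the anode.
E°cell = E°(cathode) − E°(anode) = +1.37 − (+0.91) = +0.46 V.

+0.46 V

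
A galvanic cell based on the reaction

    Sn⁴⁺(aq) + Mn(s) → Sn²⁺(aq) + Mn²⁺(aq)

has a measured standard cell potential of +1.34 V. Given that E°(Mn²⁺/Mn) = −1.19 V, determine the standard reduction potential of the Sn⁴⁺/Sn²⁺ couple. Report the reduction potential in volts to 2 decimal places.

+0.15 V

In the reaction as written the Sn⁴⁺/Sn²⁺ couple is reduced (cathode) and Mn²⁺/Mn is oxidized (anode), so E°cell = E°(Sn⁴⁺/Sn²⁺) − E°(Mn²⁺/Mn).
E°(Sn⁴⁺/Sn²⁺) = E°cell + E°(anode) = +1.34 + (−1.19) = +0.15 V.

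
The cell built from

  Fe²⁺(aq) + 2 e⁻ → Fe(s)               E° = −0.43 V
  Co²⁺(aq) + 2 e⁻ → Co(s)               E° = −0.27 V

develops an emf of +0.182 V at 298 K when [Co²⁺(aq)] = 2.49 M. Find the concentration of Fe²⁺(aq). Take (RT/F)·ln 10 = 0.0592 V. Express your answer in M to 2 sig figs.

0.45 M

Co²⁺/Co is the cathode (higher E°); E°cell = −0.27 − (−0.43) = +0.16 V with n = 2.
From the Nernst equation, log Q = n(E° − E)/0.0592 = 2·(+0.16 − (+0.182))/0.0592 = −0.743.
The balanced reaction is Co²⁺(aq) + Fe(s) → Co(s) + Fe²⁺(aq), so Q = [Fe²⁺(aq)] / [Co²⁺(aq)].
Substituting the known concentrations and solving, log [Fe²⁺(aq)] = −0.347 and [Fe²⁺(aq)] = 0.45 M.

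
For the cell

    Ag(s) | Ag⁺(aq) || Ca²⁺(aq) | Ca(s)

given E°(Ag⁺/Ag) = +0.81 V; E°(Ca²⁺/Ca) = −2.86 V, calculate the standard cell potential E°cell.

By convention the left-hand electrode in cell notation is the anode (oxidation) and the right-hand electrode is the cathode (reduction).
E°cell = E°(right) − E°(left) = −2.86 − (+0.81) = −3.67 V.
The negative sign shows that, as written, the cell would require an external voltage to drive the reaction.

−3.67 V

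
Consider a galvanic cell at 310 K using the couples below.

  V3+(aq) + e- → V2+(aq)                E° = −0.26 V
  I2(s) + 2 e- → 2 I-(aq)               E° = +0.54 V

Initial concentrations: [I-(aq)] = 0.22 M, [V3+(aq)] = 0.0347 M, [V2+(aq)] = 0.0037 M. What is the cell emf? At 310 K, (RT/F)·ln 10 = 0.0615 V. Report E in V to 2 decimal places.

+0.78 V

Since E°(I₂/I⁻) > E°(V³⁺/V²⁺), I₂/I⁻ serves as the cathode.
E°cell = E°cat − E°an = +0.54 − (−0.26) = +0.80 V; n = 2.
The balanced reaction is I2(s) + 2 V2+(aq) → 2 I-(aq) + 2 V3+(aq), so Q = ([I-(aq)]^2·[V3+(aq)]^2) / [V2+(aq)]^2 = 4.26 and log Q = 0.629.
Applying E = E° − (RT ln10/nF)·log Q gives +0.80 − (0.0615/2)(0.629) = +0.78 V.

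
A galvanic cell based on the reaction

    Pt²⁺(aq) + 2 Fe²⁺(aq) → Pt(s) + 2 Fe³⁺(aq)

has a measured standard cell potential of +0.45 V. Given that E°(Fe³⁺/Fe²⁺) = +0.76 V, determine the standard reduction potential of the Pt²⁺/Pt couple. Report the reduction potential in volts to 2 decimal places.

+1.21 V

In the reaction as written the Pt²⁺/Pt couple is reduced (cathode) and Fe³⁺/Fe²⁺ is oxidized (anode), so E°cell = E°(Pt²⁺/Pt) − E°(Fe³⁺/Fe²⁺).
E°(Pt²⁺/Pt) = E°cell + E°(anode) = +0.45 + (+0.76) = +1.21 V.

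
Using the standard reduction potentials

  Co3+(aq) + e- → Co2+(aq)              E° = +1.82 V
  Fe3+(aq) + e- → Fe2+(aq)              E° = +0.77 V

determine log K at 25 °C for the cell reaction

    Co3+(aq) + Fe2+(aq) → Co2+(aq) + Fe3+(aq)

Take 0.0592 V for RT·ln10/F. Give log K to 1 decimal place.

log K = 17.7

The Co³⁺/Co²⁺ couple is reduced (cathode); E°cell = +1.82 − (+0.77) = +1.05 V with n = 1.
At equilibrium E = 0, so log K = nE°cell / 0.0592 = (1)(+1.05) / 0.0592 = 17.7.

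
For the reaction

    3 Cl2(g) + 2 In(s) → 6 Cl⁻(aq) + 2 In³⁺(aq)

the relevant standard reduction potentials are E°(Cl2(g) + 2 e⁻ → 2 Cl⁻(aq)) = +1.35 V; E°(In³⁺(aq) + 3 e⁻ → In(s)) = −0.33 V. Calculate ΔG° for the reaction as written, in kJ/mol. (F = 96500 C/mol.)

−973 kJ/mol

In the reaction as written Cl2(g) is reduced, so the Cl₂/Cl⁻ couple is the cathode and In³⁺/In is the anode.
E°cell = +1.35 − (−0.33) = +1.68 V; balancing electrons gives n = 6.
ΔG° = −nFE°cell = −(6)(96500)(+1.68) J/mol = −973 kJ/mol.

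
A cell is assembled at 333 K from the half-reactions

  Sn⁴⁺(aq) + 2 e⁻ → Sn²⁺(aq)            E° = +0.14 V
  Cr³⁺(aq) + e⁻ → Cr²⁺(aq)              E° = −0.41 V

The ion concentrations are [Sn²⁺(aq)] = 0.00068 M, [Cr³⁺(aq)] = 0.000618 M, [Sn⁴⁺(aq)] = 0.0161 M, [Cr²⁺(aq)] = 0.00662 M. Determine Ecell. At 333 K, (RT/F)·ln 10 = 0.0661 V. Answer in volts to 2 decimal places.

+0.66 V

Since E°(Sn⁴⁺/Sn²⁺) > E°(Cr³⁺/Cr²⁺), Sn⁴⁺/Sn²⁺ serves as the cathode.
E°cell = E°cat − E°an = +0.14 − (−0.41) = +0.55 V; n = 2.
The balanced reaction is Sn⁴⁺(aq) + 2 Cr²⁺(aq) → Sn²⁺(aq) + 2 Cr³⁺(aq), so Q = ([Sn²⁺(aq)]·[Cr³⁺(aq)]^2) / ([Sn⁴⁺(aq)]·[Cr²⁺(aq)]^2) = 0.000368 and log Q = −3.434.
Applying E = E° − (RT ln10/nF)·log Q gives +0.55 − (0.0661/2)(−3.434) = +0.66 V.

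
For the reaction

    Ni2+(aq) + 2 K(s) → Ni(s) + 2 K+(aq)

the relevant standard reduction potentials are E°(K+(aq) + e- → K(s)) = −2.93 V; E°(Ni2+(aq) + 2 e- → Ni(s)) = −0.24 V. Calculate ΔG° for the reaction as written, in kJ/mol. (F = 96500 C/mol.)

−519 kJ/mol

In the reaction as written Ni2+(aq) is reduced, so the Ni²⁺/Ni couple is the cathode and K⁺/K is the anode.
E°cell = −0.24 − (−2.93) = +2.69 V; balancing electrons gives n = 2.
ΔG° = −nFE°cell = −(2)(96500)(+2.69) J/mol = −519 kJ/mol.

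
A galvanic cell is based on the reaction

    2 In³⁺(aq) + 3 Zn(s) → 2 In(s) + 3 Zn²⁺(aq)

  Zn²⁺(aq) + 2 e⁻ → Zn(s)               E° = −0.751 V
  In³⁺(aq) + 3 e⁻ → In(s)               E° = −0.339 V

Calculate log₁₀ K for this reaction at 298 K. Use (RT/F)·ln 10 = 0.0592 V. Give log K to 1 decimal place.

The In³⁺/In couple is reduced (cathode); E°cell = −0.339 − (−0.751) = +0.412 V with n = 6.
At equilibrium E = 0, so log K = nE°cell / 0.0592 = (6)(+0.412) / 0.0592 = 41.8.

log K = 41.8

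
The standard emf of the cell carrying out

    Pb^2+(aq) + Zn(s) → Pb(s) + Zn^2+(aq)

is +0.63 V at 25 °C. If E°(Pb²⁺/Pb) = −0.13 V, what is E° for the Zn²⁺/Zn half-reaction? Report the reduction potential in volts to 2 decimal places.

In the reaction as written the Pb²⁺/Pb couple is reduced (cathode) and Zn²⁺/Zn is oxidized (anode), so E°cell = E°(Pb²⁺/Pb) − E°(Zn²⁺/Zn).
E°(Zn²⁺/Zn) = E°(cathode) − E°cell = −0.13 − (+0.63) = −0.76 V.

−0.76 V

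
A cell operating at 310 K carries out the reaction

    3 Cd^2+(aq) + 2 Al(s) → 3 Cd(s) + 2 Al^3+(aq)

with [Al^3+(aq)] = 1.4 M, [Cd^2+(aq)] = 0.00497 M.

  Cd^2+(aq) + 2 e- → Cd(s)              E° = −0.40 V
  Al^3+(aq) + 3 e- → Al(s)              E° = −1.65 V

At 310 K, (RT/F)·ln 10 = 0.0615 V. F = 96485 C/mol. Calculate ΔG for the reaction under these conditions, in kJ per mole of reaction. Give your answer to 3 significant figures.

The standard cell potential is −0.40 − (−1.65) = +1.25 V, with n = 6 electrons in the balanced equation.
Q = [Al^3+(aq)]^2 / [Cd^2+(aq)]^3 = 1.6×10^7, so log Q = 7.203 and E = +1.25 − (0.0615/6)(7.203) = +1.1762 V.
Then ΔG = −nFE = −6 × 96485 × +1.1762 J/mol = −681 kJ/mol.

−681 kJ/mol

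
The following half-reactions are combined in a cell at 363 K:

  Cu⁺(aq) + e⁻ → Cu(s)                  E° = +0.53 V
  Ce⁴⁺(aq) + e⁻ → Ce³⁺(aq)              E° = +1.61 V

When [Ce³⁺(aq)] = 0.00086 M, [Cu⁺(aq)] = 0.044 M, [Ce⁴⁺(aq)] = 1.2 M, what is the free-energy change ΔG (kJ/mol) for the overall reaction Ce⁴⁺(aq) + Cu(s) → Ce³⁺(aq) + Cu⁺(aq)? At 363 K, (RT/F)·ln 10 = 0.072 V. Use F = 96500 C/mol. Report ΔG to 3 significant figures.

−135 kJ/mol

With Ce⁴⁺/Ce³⁺ reduced at the cathode, E°cell = +1.61 − (+0.53) = +1.08 V and n = 1.
Q = ([Ce³⁺(aq)]·[Cu⁺(aq)]) / [Ce⁴⁺(aq)] = 3.15×10^−5, so log Q = −4.501 and E = +1.08 − (0.072/1)(−4.501) = +1.4041 V.
Then ΔG = −nFE = −1 × 96500 × +1.4041 J/mol = −135 kJ/mol.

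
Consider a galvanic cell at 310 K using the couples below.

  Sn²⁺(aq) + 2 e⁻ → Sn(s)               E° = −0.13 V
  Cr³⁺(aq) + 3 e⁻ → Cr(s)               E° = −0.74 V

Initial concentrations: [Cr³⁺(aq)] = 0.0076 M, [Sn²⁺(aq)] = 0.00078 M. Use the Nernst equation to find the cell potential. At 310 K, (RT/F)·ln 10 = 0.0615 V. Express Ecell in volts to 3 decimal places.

+0.558 V

The Sn²⁺/Sn couple has the more positive E°, so it is the cathode; Cr³⁺/Cr is the anode.
E°cell = −0.13 − (−0.74) = +0.61 V, with n = 6 electrons transferred.
The balanced reaction is 3 Sn²⁺(aq) + 2 Cr(s) → 3 Sn(s) + 2 Cr³⁺(aq), so Q = [Cr³⁺(aq)]^2 / [Sn²⁺(aq)]^3 = 1.22×10^5 and log Q = 5.085.
E = E° − (0.0615/n)·log Q = +0.61 − (0.0615/6)(5.085) = +0.558 V.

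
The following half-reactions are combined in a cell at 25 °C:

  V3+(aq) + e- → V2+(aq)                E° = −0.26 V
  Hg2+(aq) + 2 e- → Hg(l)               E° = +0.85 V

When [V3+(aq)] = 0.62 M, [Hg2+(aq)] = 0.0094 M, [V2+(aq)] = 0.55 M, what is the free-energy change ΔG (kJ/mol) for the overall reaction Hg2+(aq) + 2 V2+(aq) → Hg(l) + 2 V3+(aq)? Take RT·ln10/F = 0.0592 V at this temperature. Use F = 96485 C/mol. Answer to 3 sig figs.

With Hg²⁺/Hg reduced at the cathode, E°cell = +0.85 − (−0.26) = +1.11 V and n = 2.
Here Q = [V3+(aq)]^2 / ([Hg2+(aq)]·[V2+(aq)]^2) = 135 (log Q = 2.131), giving E = +1.11 − (0.0592/2)·(2.131) = +1.0469 V.
Then ΔG = −nFE = −2 × 96485 × +1.0469 J/mol = −202 kJ/mol.

−202 kJ/mol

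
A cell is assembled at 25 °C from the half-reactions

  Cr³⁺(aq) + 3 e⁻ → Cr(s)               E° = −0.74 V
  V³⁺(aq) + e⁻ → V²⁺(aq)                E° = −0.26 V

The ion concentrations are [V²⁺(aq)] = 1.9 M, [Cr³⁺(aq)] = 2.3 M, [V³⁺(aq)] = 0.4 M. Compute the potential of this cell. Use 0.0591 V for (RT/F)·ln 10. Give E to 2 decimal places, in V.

The V³⁺/V²⁺ couple has the more positive E°, so it is the cathode; Cr³⁺/Cr is the anode.
The standard potential is −0.26 − (−0.74) = +0.48 V and the balanced reaction transfers n = 3 electrons.
For the overall reaction 3 V³⁺(aq) + Cr(s) → 3 V²⁺(aq) + Cr³⁺(aq), Q = ([V²⁺(aq)]^3·[Cr³⁺(aq)]) / [V³⁺(aq)]^3 = 246, giving log Q = 2.392.
Applying E = E° − (RT ln10/nF)·log Q gives +0.48 − (0.0591/3)(2.392) = +0.43 V.

+0.43 V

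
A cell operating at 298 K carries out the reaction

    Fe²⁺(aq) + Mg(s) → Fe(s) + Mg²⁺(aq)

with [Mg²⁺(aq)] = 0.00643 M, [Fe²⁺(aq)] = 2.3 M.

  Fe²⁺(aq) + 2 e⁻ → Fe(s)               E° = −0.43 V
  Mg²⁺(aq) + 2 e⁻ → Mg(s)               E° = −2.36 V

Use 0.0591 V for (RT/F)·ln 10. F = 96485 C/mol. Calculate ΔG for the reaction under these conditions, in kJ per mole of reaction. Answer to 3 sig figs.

−387 kJ/mol

E°cell = −0.43 − (−2.36) = +1.93 V; the balanced reaction transfers n = 2 electrons.
Here Q = [Mg²⁺(aq)] / [Fe²⁺(aq)] = 0.0028 (log Q = −2.554), giving E = +1.93 − (0.0591/2)·(−2.554) = +2.0055 V.
Finally ΔG = −nFE = −(2)(96485 C/mol)(+2.0055 V) = −387 kJ/mol.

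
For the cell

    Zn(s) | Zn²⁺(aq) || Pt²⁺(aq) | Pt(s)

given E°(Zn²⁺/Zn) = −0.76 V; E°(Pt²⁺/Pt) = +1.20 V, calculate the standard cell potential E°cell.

By convention the left-hand electrode in cell notation is the anode (oxidation) and the right-hand electrode is the cathode (reduction).
E°cell = E°(right) − E°(left) = +1.20 − (−0.76) = +1.96 V.

+1.96 V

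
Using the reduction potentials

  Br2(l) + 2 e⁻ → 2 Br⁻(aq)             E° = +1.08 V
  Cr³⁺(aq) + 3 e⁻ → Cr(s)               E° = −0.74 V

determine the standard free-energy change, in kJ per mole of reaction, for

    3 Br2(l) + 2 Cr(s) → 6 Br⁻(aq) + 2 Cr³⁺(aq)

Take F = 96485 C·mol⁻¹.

−1054 kJ/mol

In the reaction as written Br2(l) is reduced, so the Br₂/Br⁻ couple is the cathode and Cr³⁺/Cr is the anode.
E°cell = +1.08 − (−0.74) = +1.82 V; balancing electrons gives n = 6.
ΔG° = −nFE°cell = −(6)(96485)(+1.82) J/mol = −1054 kJ/mol.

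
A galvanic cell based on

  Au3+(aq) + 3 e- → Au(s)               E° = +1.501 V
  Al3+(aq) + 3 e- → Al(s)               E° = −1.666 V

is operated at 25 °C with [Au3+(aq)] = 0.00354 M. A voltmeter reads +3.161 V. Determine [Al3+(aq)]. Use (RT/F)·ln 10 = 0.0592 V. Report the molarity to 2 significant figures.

The Au³⁺/Au couple has the larger reduction potential, so it is the cathode: E°cell = +1.501 − (−1.666) = +3.167 V and n = 3.
Since E = E° − (0.0592/n)·log Q, log Q = n(E° − E)/0.0592 = 0.304.
For Au3+(aq) + Al(s) → Au(s) + Al3+(aq), the reaction quotient is Q = [Al3+(aq)] / [Au3+(aq)].
Solving for the unknown gives log [Al3+(aq)] = −2.147, so [Al3+(aq)] ≈ 0.0071 M.

0.0071 M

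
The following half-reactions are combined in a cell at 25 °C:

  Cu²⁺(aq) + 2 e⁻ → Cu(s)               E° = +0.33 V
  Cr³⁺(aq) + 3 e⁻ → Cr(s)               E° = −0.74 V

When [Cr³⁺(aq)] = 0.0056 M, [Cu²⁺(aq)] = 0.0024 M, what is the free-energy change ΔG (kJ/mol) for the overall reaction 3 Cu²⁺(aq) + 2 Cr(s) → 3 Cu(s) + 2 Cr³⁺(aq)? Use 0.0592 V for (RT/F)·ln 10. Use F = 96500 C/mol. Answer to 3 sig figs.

−600 kJ/mol

The standard cell potential is +0.33 − (−0.74) = +1.07 V, with n = 6 electrons in the balanced equation.
Q = [Cr³⁺(aq)]^2 / [Cu²⁺(aq)]^3 = 2.27×10^3, so log Q = 3.356 and E = +1.07 − (0.0592/6)(3.356) = +1.0369 V.
ΔG = −nFE = −(6)(96500)(+1.0369) J/mol = −600 kJ/mol.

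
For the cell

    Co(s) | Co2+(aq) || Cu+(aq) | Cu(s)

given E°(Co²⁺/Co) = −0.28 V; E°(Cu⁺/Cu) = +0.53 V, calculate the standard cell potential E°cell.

+0.81 V

By convention the left-hand electrode in cell notation is the anode (oxidation) and the right-hand electrode is the cathode (reduction).
E°cell = E°(right) − E°(left) = +0.53 − (−0.28) = +0.81 V.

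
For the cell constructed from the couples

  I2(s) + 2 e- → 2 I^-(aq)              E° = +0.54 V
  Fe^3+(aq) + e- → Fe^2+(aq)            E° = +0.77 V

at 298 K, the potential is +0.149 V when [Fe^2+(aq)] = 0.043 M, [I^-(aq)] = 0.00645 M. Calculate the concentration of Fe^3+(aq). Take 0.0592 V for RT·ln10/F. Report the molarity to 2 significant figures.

0.29 M

The Fe³⁺/Fe²⁺ couple has the larger reduction potential, so it is the cathode: E°cell = +0.77 − (+0.54) = +0.23 V and n = 2.
From the Nernst equation, log Q = n(E° − E)/0.0592 = 2·(+0.23 − (+0.149))/0.0592 = 2.736.
For 2 Fe^3+(aq) + 2 I^-(aq) → 2 Fe^2+(aq) + I2(s), the reaction quotient is Q = [Fe^2+(aq)]^2 / ([Fe^3+(aq)]^2·[I^-(aq)]^2).
Isolating [Fe^3+(aq)] in Q = 10^{2.736} yields log [Fe^3+(aq)] = −0.544, i.e. 0.29 M.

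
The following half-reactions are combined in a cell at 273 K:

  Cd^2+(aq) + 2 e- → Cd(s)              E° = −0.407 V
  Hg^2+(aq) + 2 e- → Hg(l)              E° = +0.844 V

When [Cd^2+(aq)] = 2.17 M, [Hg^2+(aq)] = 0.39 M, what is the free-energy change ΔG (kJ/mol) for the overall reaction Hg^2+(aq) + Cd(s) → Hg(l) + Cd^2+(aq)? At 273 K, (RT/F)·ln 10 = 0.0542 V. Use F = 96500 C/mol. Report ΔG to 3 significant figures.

With Hg²⁺/Hg reduced at the cathode, E°cell = +0.844 − (−0.407) = +1.251 V and n = 2.
The reaction quotient is [Cd^2+(aq)] / [Hg^2+(aq)] = 5.56; by Nernst, E = +1.251 − (0.0542/2)(0.745) = +1.2308 V.
Then ΔG = −nFE = −2 × 96500 × +1.2308 J/mol = −238 kJ/mol.

−238 kJ/mol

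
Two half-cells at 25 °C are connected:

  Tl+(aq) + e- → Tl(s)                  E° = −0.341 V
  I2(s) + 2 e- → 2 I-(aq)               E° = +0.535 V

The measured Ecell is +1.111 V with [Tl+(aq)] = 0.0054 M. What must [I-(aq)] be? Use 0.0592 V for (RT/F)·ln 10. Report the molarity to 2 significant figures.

0.020 M

With I₂/I⁻ at the cathode and Tl⁺/Tl at the anode, E°cell = +0.535 − (−0.341) = +0.876 V (n = 2).
Since E = E° − (0.0592/n)·log Q, log Q = n(E° − E)/0.0592 = −7.939.
For I2(s) + 2 Tl(s) → 2 I-(aq) + 2 Tl+(aq), the reaction quotient is Q = [I-(aq)]^2·[Tl+(aq)]^2.
Substituting the known concentrations and solving, log [I-(aq)] = −1.702 and [I-(aq)] = 0.020 M.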